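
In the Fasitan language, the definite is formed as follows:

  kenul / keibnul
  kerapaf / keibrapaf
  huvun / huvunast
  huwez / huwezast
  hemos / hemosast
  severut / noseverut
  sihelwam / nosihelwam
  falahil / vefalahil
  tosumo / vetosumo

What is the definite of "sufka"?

kenul and falahil both end in -l yet inflect differently (keibnul, vefalahil), so the final letter is not what conditions the rule; the first letter is.
"sufka" begins with s-. The stems beginning with s- (severut → noseverut, sihelwam → nosihelwam) add the prefix no-.
The other patterns: stems beginning with k- insert -ib- after the first vowel; stems beginning with h- add -ast; stems beginning with f- or t- add the prefix ve-.
So sufka → nosufka.

nosufka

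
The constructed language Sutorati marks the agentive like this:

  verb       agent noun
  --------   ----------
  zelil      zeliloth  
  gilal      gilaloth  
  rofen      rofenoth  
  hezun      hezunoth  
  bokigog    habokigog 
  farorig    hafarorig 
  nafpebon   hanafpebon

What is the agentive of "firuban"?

rofen and nafpebon both end in -n yet inflect differently (rofenoth, hanafpebon), so the final letter is not what conditions the rule; the number of vowels is.
"firuban" has 3 vowels. The stems with 3 vowels (bokigog → habokigog, farorig → hafarorig, nafpebon → hanafpebon) add the prefix ha-.
The other pattern: stems with 2 vowels add -oth.
So firuban → hafiruban.

hafiruban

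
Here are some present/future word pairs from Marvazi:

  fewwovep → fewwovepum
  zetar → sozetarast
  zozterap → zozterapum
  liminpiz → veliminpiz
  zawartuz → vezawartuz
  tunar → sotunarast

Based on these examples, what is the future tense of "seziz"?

tunar and zozterap both have last vowel 'a' yet inflect differently (sotunarast, zozterapum), so the last vowel is not what conditions the rule; the final letter is.
"seziz" ends in -z. The stems ending in -z (zawartuz → vezawartuz, liminpiz → veliminpiz) add the prefix ve-.
So seziz → veseziz.

veseziz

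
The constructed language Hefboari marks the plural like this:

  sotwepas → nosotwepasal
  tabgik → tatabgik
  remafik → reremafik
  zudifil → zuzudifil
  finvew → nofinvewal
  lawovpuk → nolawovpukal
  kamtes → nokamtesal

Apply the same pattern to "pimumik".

tabgik and lawovpuk both end in -k yet inflect differently (tatabgik, nolawovpukal), so the final letter is not what conditions the rule; the last vowel is.
"pimumik" has last vowel 'i'. The stems whose last vowel is 'i' (tabgik → tatabgik, remafik → reremafik, zudifil → zuzudifil) repeat the first consonant+vowel as a prefix.
So pimumik → pipimumik.

pipimumik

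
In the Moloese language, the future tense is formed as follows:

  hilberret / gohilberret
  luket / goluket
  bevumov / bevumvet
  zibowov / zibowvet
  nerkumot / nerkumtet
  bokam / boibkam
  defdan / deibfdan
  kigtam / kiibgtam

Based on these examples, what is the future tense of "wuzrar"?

hilberret and nerkumot both end in -t yet inflect differently (gohilberret, nerkumtet), so the final letter is not what conditions the rule; the last vowel is.
"wuzrar" has last vowel 'a'. The stems whose last vowel is 'a' (bokam → boibkam, defdan → deibfdan, kigtam → kiibgtam) insert -ib- after the first vowel.
The other patterns: stems whose last vowel is 'e' add the prefix go-; stems whose last vowel is 'o' delete the last vowel and add -et.
So wuzrar → wuibzrar.

wuibzrar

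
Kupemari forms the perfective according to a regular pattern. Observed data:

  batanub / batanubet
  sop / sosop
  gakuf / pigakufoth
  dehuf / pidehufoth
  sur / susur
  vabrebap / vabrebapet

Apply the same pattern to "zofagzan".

zofagzanet

sop and vabrebap both end in -p yet inflect differently (sosop, vabrebapet), so the final letter is not what conditions the rule; the number of vowels is.
"zofagzan" has 3 vowels. The stems with 3 vowels (vabrebap → vabrebapet, batanub → batanubet) add -et.
So zofagzan → zofagzanet.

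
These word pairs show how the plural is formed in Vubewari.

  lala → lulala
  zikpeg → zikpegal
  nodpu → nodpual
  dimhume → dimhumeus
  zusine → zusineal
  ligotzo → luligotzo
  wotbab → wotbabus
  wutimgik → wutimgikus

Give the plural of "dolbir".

dolbirus

"dolbir" begins with d-. The one such stem in the data (dimhume → dimhumeus) adds -us, so the same rule applies.
So dolbir → dolbirus.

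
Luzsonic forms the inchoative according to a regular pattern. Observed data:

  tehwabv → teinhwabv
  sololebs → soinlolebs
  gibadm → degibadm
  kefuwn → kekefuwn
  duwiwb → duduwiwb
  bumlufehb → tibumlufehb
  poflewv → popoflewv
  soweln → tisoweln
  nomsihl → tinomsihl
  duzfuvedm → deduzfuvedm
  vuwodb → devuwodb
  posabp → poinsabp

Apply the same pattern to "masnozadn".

"masnozadn" has second-to-last letter 'd'. The stems whose second-to-last letter is 'd' (gibadm → degibadm, duzfuvedm → deduzfuvedm, vuwodb → devuwodb) add the prefix de-.
So masnozadn → demasnozadn.

demasnozadn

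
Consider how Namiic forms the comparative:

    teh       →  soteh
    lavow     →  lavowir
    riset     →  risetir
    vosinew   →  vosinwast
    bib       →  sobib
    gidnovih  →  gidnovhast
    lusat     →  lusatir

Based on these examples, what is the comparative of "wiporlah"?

lavow and vosinew both end in -w yet inflect differently (lavowir, vosinwast), so the final letter is not what conditions the rule; the number of vowels is.
"wiporlah" has 3 vowels. The stems with 3 vowels (vosinew → vosinwast, gidnovih → gidnovhast) delete the last vowel and add -ast.
So wiporlah → wiporlhast.

wiporlhast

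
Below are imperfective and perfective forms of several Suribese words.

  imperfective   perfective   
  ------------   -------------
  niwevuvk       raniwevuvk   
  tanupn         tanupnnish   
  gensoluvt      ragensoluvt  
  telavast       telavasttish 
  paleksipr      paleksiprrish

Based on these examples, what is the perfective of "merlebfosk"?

"merlebfosk" has second-to-last letter 's'. The one such stem in the data (telavast → telavasttish) doubles the final consonant and adds -ish (as do tanupn, paleksipr), so the same rule applies.
The other pattern: stems whose second-to-last letter is 'v' add the prefix ra-.
So merlebfosk → merlebfoskkish.

merlebfoskkish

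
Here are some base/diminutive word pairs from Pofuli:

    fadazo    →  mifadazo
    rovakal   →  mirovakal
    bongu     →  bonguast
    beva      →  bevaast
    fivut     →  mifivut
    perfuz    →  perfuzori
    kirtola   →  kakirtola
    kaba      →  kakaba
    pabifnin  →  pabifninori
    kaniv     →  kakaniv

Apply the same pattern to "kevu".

"kevu" begins with k-. The stems beginning with k- (kaba → kakaba, kaniv → kakaniv, kirtola → kakirtola) add the prefix ka-.
The other patterns: stems beginning with p- add -ori; stems beginning with b- add -ast; stems beginning with f- or r- add the prefix mi-.
So kevu → kakevu.

kakevu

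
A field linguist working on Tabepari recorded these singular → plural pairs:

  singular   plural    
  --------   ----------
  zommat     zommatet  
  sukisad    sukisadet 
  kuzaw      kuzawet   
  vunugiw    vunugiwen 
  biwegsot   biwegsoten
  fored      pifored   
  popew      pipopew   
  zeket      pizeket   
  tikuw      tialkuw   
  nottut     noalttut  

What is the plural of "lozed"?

kuzaw and vunugiw both end in -w yet inflect differently (kuzawet, vunugiwen), so the final letter is not what conditions the rule; the last vowel is.
"lozed" has last vowel 'e'. The stems whose last vowel is 'e' (fored → pifored, popew → pipopew, zeket → pizeket) add the prefix pi-.
The other patterns: stems whose last vowel is 'a' add -et; stems whose last vowel is 'i' or 'o' add -en; stems whose last vowel is 'u' insert -al- after the first vowel.
So lozed → pilozed.

pilozed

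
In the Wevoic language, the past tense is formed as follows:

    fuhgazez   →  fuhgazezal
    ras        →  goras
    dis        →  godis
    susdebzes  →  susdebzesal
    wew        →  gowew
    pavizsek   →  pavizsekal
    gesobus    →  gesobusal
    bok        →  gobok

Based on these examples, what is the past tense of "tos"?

ras and susdebzes both end in -s yet inflect differently (goras, susdebzesal), so the final letter is not what conditions the rule; the number of vowels is.
"tos" has 1 vowel. The stems with 1 vowel (wew → gowew, bok → gobok, ras → goras) add the prefix go-.
So tos → gotos.

gotos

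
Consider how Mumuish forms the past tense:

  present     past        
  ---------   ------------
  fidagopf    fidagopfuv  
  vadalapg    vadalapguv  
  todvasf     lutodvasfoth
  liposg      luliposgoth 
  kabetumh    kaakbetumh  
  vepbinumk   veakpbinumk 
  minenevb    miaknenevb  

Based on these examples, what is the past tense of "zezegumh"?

fidagopf and todvasf both end in -f yet inflect differently (fidagopfuv, lutodvasfoth), so the final letter is not what conditions the rule; the second-to-last letter is.
"zezegumh" has second-to-last letter 'm'. The stems whose second-to-last letter is 'm' (kabetumh → kaakbetumh, vepbinumk → veakpbinumk) insert -ak- after the first vowel.
So zezegumh → zeakzegumh.

zeakzegumh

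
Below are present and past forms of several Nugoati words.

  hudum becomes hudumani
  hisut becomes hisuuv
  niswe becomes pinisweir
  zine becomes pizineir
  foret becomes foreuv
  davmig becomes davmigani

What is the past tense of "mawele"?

pimaweleir

zine and foret both have last vowel 'e' yet inflect differently (pizineir, foreuv), so the last vowel is not what conditions the rule; the final letter is.
"mawele" ends in -e. The stems ending in -e (zine → pizineir, niswe → pinisweir) add pi- … -ir around the stem.
So mawele → pimaweleir.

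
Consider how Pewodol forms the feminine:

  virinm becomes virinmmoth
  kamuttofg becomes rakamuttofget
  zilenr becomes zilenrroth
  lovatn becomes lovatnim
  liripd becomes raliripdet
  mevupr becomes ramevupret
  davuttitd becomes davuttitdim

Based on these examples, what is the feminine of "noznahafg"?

ranoznahafget

"noznahafg" has second-to-last letter 'f'. The one such stem in the data (kamuttofg → rakamuttofget) adds ra- … -et around the stem, so the same rule applies.
So noznahafg → ranoznahafget.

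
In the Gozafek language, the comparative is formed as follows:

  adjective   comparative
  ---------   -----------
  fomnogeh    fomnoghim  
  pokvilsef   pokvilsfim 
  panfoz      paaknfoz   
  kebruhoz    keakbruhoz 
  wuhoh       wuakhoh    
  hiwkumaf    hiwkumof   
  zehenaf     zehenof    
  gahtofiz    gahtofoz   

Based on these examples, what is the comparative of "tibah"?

tiboh

fomnogeh and wuhoh both end in -h yet inflect differently (fomnoghim, wuakhoh), so the final letter is not what conditions the rule; the last vowel is.
"tibah" has last vowel 'a'. The stems whose last vowel is 'a' (hiwkumaf → hiwkumof, zehenaf → zehenof) change the last vowel to 'o'.
The other patterns: stems whose last vowel is 'e' delete the last vowel and add -im; stems whose last vowel is 'o' insert -ak- after the first vowel.
So tibah → tiboh.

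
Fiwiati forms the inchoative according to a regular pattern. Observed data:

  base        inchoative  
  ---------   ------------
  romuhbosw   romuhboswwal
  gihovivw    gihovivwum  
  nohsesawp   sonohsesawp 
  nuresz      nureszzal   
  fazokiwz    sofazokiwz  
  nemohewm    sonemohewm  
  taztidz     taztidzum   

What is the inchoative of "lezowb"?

solezowb

"lezowb" has second-to-last letter 'w'. The stems whose second-to-last letter is 'w' (fazokiwz → sofazokiwz, nemohewm → sonemohewm, nohsesawp → sonohsesawp) add the prefix so-.
The other patterns: stems whose second-to-last letter is 's' double the final consonant and add -al; stems whose second-to-last letter is 'd' or 'v' add -um.
So lezowb → solezowb.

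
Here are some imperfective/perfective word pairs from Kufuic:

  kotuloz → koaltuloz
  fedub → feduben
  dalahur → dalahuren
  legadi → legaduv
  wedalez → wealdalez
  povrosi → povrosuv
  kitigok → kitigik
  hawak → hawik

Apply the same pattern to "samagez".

saalmagez

kotuloz and kitigok both have last vowel 'o' yet inflect differently (koaltuloz, kitigik), so the last vowel is not what conditions the rule; the final letter is.
"samagez" ends in -z. The stems ending in -z (kotuloz → koaltuloz, wedalez → wealdalez) insert -al- after the first vowel.
The other patterns: stems ending in -b or -r add -en; stems ending in -i drop the final letter and add -uv; stems ending in -k change the last vowel to 'i'.
So samagez → saalmagez.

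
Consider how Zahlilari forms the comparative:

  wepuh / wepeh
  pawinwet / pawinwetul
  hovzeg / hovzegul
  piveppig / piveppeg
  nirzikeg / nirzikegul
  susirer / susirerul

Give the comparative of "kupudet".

nirzikeg and piveppig both end in -g yet inflect differently (nirzikegul, piveppeg), so the final letter is not what conditions the rule; the last vowel is.
"kupudet" has last vowel 'e'. The stems whose last vowel is 'e' (susirer → susirerul, nirzikeg → nirzikegul, pawinwet → pawinwetul) add -ul.
So kupudet → kupudetul.

kupudetul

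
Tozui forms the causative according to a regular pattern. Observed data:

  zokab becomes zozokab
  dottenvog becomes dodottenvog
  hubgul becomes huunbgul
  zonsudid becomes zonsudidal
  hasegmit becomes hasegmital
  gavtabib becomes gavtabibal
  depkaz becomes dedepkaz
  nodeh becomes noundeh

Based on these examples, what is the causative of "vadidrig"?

"vadidrig" has last vowel 'i'. The stems whose last vowel is 'i' (gavtabib → gavtabibal, zonsudid → zonsudidal, hasegmit → hasegmital) add -al.
The other patterns: stems whose last vowel is 'e' or 'u' insert -un- after the first vowel; stems whose last vowel is 'a' or 'o' repeat the first consonant+vowel as a prefix.
So vadidrig → vadidrigal.

vadidrigal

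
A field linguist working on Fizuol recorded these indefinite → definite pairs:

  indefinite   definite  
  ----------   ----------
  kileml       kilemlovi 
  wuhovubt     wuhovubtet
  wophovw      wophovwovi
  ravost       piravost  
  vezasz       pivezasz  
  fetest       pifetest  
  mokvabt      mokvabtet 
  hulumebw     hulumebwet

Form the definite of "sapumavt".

sapumavtovi

wuhovubt and fetest both end in -t yet inflect differently (wuhovubtet, pifetest), so the final letter is not what conditions the rule; the second-to-last letter is.
"sapumavt" has second-to-last letter 'v'. The one such stem in the data (wophovw → wophovwovi) adds -ovi, so the same rule applies.
The other patterns: stems whose second-to-last letter is 'b' add -et; stems whose second-to-last letter is 's' add the prefix pi-.
So sapumavt → sapumavtovi.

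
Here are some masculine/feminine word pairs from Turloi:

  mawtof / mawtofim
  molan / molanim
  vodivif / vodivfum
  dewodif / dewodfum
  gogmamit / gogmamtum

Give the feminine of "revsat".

revsatim

mawtof and vodivif both end in -f yet inflect differently (mawtofim, vodivfum), so the final letter is not what conditions the rule; the number of vowels is.
"revsat" has 2 vowels. The stems with 2 vowels (mawtof → mawtofim, molan → molanim) add -im.
So revsat → revsatim.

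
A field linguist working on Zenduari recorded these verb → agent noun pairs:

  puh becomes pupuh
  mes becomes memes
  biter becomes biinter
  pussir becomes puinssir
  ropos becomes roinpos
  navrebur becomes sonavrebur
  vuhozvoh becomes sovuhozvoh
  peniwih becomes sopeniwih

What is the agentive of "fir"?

fifir

mes and ropos both end in -s yet inflect differently (memes, roinpos), so the final letter is not what conditions the rule; the number of vowels is.
"fir" has 1 vowel. The stems with 1 vowel (puh → pupuh, mes → memes) repeat the first consonant+vowel as a prefix.
The other patterns: stems with 2 vowels insert -in- after the first vowel; stems with 3 vowels add the prefix so-.
So fir → fifir.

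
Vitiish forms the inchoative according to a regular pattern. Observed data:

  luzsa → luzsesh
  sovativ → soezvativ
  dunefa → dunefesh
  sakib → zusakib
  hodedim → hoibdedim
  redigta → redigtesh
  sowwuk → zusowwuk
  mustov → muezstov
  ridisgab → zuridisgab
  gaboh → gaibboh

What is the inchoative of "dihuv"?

mustov and gaboh both have last vowel 'o' yet inflect differently (muezstov, gaibboh), so the last vowel is not what conditions the rule; the final letter is.
"dihuv" ends in -v. The stems ending in -v (mustov → muezstov, sovativ → soezvativ) insert -ez- after the first vowel.
So dihuv → diezhuv.

diezhuv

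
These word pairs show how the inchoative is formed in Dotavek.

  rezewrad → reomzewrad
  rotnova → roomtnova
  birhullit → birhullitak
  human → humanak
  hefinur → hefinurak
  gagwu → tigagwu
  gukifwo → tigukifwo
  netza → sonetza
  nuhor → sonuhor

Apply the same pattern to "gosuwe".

tigosuwe

rotnova and netza both end in -a yet inflect differently (roomtnova, sonetza), so the final letter is not what conditions the rule; the first letter is.
"gosuwe" begins with g-. The stems beginning with g- (gagwu → tigagwu, gukifwo → tigukifwo) add the prefix ti-.
So gosuwe → tigosuwe.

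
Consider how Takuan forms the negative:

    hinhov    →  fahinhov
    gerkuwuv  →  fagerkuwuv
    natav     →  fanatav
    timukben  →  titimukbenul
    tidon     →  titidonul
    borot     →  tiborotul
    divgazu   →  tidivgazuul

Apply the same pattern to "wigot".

"wigot" ends in -t. The one such stem in the data (borot → tiborotul) adds ti- … -ul around the stem, so the same rule applies.
The other pattern: stems ending in -v add the prefix fa-.
So wigot → tiwigotul.

tiwigotul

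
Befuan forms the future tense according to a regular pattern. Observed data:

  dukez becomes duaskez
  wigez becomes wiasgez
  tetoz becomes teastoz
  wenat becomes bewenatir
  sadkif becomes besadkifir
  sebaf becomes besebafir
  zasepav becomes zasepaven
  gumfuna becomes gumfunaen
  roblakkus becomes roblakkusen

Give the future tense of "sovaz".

wenat and zasepav both have last vowel 'a' yet inflect differently (bewenatir, zasepaven), so the last vowel is not what conditions the rule; the final letter is.
"sovaz" ends in -z. The stems ending in -z (dukez → duaskez, wigez → wiasgez, tetoz → teastoz) insert -as- after the first vowel.
The other patterns: stems ending in -f or -t add be- … -ir around the stem; stems ending in -a, -s or -v add -en.
So sovaz → soasvaz.

soasvaz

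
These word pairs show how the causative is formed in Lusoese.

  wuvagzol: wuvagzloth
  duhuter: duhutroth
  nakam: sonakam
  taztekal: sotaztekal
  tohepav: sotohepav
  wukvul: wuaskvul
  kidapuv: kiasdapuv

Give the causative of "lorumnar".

wuvagzol and taztekal both end in -l yet inflect differently (wuvagzloth, sotaztekal), so the final letter is not what conditions the rule; the last vowel is.
"lorumnar" has last vowel 'a'. The stems whose last vowel is 'a' (nakam → sonakam, taztekal → sotaztekal, tohepav → sotohepav) add the prefix so-.
The other patterns: stems whose last vowel is 'e' or 'o' delete the last vowel and add -oth; stems whose last vowel is 'u' insert -as- after the first vowel.
So lorumnar → solorumnar.

solorumnar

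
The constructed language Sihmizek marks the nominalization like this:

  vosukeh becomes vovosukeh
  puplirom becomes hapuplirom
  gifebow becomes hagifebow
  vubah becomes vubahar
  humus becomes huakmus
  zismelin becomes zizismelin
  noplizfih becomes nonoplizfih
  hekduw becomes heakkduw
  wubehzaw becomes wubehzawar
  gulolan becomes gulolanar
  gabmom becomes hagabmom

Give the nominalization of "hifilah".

zismelin and gulolan both end in -n yet inflect differently (zizismelin, gulolanar), so the final letter is not what conditions the rule; the last vowel is.
"hifilah" has last vowel 'a'. The stems whose last vowel is 'a' (gulolan → gulolanar, vubah → vubahar, wubehzaw → wubehzawar) add -ar.
The other patterns: stems whose last vowel is 'e' or 'i' repeat the first consonant+vowel as a prefix; stems whose last vowel is 'o' add the prefix ha-; stems whose last vowel is 'u' insert -ak- after the first vowel.
So hifilah → hifilahar.

hifilahar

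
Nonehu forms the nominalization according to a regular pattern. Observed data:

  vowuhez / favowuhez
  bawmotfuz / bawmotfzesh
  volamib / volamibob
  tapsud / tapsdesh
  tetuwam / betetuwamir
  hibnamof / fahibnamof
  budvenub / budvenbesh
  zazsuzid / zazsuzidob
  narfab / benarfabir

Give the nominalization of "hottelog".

narfab and budvenub both end in -b yet inflect differently (benarfabir, budvenbesh), so the final letter is not what conditions the rule; the last vowel is.
"hottelog" has last vowel 'o'. The one such stem in the data (hibnamof → fahibnamof) adds the prefix fa-, so the same rule applies.
The other patterns: stems whose last vowel is 'a' add be- … -ir around the stem; stems whose last vowel is 'u' delete the last vowel and add -esh; stems whose last vowel is 'i' add -ob.
So hottelog → fahottelog.

fahottelog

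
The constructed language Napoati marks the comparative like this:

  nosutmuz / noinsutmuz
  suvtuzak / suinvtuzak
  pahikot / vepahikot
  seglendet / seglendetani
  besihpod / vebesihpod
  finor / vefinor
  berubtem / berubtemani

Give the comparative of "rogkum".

"rogkum" has last vowel 'u'. The one such stem in the data (nosutmuz → noinsutmuz) inserts -in- after the first vowel (as does suvtuzak), so the same rule applies.
The other patterns: stems whose last vowel is 'o' add the prefix ve-; stems whose last vowel is 'e' add -ani.
So rogkum → roingkum.

roingkum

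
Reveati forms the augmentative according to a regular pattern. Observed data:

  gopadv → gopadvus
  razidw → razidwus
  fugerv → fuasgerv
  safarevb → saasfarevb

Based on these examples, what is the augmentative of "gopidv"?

gopadv and fugerv both end in -v yet inflect differently (gopadvus, fuasgerv), so the final letter is not what conditions the rule; the second-to-last letter is.
"gopidv" has second-to-last letter 'd'. The stems whose second-to-last letter is 'd' (gopadv → gopadvus, razidw → razidwus) add -us.
The other pattern: stems whose second-to-last letter is 'r' or 'v' insert -as- after the first vowel.
So gopidv → gopidvus.

gopidvus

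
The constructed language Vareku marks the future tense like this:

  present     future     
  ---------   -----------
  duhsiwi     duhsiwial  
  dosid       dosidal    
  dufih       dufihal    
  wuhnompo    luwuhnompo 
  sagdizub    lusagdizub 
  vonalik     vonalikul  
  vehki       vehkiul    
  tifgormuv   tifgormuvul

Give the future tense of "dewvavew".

duhsiwi and vehki both end in -i yet inflect differently (duhsiwial, vehkiul), so the final letter is not what conditions the rule; the first letter is.
"dewvavew" begins with d-. The stems beginning with d- (duhsiwi → duhsiwial, dosid → dosidal, dufih → dufihal) add -al.
The other patterns: stems beginning with s- or w- add the prefix lu-; stems beginning with t- or v- add -ul.
So dewvavew → dewvavewal.

dewvavewal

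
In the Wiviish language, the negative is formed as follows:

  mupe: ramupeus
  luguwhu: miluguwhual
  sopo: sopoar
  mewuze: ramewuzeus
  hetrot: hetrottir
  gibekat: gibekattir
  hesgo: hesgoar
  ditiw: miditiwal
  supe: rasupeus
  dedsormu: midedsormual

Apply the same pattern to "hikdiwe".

"hikdiwe" ends in -e. The stems ending in -e (mupe → ramupeus, mewuze → ramewuzeus, supe → rasupeus) add ra- … -us around the stem.
The other patterns: stems ending in -o add -ar; stems ending in -t double the final consonant and add -ir; stems ending in -u or -w add mi- … -al around the stem.
So hikdiwe → rahikdiweus.

rahikdiweus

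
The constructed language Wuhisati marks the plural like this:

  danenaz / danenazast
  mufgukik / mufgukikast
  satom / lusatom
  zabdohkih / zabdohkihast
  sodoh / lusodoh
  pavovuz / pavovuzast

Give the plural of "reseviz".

resevizast

zabdohkih and sodoh both end in -h yet inflect differently (zabdohkihast, lusodoh), so the final letter is not what conditions the rule; the number of vowels is.
"reseviz" has 3 vowels. The stems with 3 vowels (zabdohkih → zabdohkihast, danenaz → danenazast, mufgukik → mufgukikast) add -ast.
The other pattern: stems with 2 vowels add the prefix lu-.
So reseviz → resevizast.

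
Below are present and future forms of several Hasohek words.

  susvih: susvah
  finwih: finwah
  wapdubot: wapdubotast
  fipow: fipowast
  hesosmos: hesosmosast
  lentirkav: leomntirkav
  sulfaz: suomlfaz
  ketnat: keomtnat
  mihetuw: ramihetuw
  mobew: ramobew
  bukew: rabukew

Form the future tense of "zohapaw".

"zohapaw" has last vowel 'a'. The stems whose last vowel is 'a' (lentirkav → leomntirkav, sulfaz → suomlfaz, ketnat → keomtnat) insert -om- after the first vowel.
The other patterns: stems whose last vowel is 'i' change the last vowel to 'a'; stems whose last vowel is 'o' add -ast; stems whose last vowel is 'e' or 'u' add the prefix ra-.
So zohapaw → zoomhapaw.

zoomhapaw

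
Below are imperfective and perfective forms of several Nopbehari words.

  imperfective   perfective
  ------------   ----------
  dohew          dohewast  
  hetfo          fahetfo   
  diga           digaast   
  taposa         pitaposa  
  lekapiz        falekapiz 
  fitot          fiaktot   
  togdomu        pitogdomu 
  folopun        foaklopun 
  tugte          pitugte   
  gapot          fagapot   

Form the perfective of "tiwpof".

taposa and diga both end in -a yet inflect differently (pitaposa, digaast), so the final letter is not what conditions the rule; the first letter is.
"tiwpof" begins with t-. The stems beginning with t- (taposa → pitaposa, tugte → pitugte, togdomu → pitogdomu) add the prefix pi-.
So tiwpof → pitiwpof.

pitiwpof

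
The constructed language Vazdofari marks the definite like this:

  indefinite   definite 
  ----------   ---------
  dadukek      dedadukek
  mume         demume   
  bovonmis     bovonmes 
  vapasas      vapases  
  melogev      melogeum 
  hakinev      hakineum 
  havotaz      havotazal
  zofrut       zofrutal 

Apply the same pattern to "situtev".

dadukek and melogev both have last vowel 'e' yet inflect differently (dedadukek, melogeum), so the last vowel is not what conditions the rule; the final letter is.
"situtev" ends in -v. The stems ending in -v (melogev → melogeum, hakinev → hakineum) drop the final letter and add -um.
The other patterns: stems ending in -e or -k add the prefix de-; stems ending in -s change the last vowel to 'e'; stems ending in -t or -z add -al.
So situtev → situteum.

situteum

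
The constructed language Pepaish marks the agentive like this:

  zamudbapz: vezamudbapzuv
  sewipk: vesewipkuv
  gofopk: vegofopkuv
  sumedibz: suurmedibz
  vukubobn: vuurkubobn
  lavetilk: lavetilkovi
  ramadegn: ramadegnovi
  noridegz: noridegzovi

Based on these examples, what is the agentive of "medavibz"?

meurdavibz

zamudbapz and sumedibz both end in -z yet inflect differently (vezamudbapzuv, suurmedibz), so the final letter is not what conditions the rule; the second-to-last letter is.
"medavibz" has second-to-last letter 'b'. The stems whose second-to-last letter is 'b' (sumedibz → suurmedibz, vukubobn → vuurkubobn) insert -ur- after the first vowel.
The other patterns: stems whose second-to-last letter is 'p' add ve- … -uv around the stem; stems whose second-to-last letter is 'g' or 'l' add -ovi.
So medavibz → meurdavibz.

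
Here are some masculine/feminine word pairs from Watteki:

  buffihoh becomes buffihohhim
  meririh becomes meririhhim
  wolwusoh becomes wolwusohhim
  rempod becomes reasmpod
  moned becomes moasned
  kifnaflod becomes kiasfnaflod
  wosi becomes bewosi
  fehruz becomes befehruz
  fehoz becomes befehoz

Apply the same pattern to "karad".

kaasrad

"karad" ends in -d. The stems ending in -d (rempod → reasmpod, moned → moasned, kifnaflod → kiasfnaflod) insert -as- after the first vowel.
So karad → kaasrad.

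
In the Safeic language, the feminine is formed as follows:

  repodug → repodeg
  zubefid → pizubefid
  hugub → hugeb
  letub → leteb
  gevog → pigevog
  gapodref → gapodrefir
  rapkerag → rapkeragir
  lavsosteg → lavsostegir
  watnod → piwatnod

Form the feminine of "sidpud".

sidped

gevog and repodug both end in -g yet inflect differently (pigevog, repodeg), so the final letter is not what conditions the rule; the last vowel is.
"sidpud" has last vowel 'u'. The stems whose last vowel is 'u' (letub → leteb, hugub → hugeb, repodug → repodeg) change the last vowel to 'e'.
So sidpud → sidped.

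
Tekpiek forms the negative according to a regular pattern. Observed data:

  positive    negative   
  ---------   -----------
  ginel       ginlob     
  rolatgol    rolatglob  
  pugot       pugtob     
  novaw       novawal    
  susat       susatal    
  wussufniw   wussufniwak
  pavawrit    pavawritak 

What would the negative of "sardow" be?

sardwob

pugot and susat both end in -t yet inflect differently (pugtob, susatal), so the final letter is not what conditions the rule; the last vowel is.
"sardow" has last vowel 'o'. The stems whose last vowel is 'o' (rolatgol → rolatglob, pugot → pugtob) delete the last vowel and add -ob.
The other patterns: stems whose last vowel is 'a' add -al; stems whose last vowel is 'i' add -ak.
So sardow → sardwob.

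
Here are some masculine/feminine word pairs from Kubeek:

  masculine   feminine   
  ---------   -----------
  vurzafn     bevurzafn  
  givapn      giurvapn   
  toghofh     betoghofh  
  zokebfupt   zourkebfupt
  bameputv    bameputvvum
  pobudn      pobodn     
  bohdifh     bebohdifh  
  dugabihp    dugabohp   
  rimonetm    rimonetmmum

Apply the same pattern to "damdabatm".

"damdabatm" has second-to-last letter 't'. The stems whose second-to-last letter is 't' (rimonetm → rimonetmmum, bameputv → bameputvvum) double the final consonant and add -um.
The other patterns: stems whose second-to-last letter is 'p' insert -ur- after the first vowel; stems whose second-to-last letter is 'f' add the prefix be-; stems whose second-to-last letter is 'd' or 'h' change the last vowel to 'o'.
So damdabatm → damdabatmmum.

damdabatmmum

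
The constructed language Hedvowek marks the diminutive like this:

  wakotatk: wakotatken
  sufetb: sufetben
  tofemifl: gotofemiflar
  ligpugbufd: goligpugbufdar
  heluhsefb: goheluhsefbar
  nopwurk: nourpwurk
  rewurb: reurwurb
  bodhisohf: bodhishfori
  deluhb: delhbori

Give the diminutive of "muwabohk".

sufetb and heluhsefb both end in -b yet inflect differently (sufetben, goheluhsefbar), so the final letter is not what conditions the rule; the second-to-last letter is.
"muwabohk" has second-to-last letter 'h'. The stems whose second-to-last letter is 'h' (bodhisohf → bodhishfori, deluhb → delhbori) delete the last vowel and add -ori.
So muwabohk → muwabhkori.

muwabhkori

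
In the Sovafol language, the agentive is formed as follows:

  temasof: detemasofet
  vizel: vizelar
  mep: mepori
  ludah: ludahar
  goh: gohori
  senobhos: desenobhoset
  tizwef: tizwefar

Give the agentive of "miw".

goh and ludah both end in -h yet inflect differently (gohori, ludahar), so the final letter is not what conditions the rule; the number of vowels is.
"miw" has 1 vowel. The stems with 1 vowel (mep → mepori, goh → gohori) add -ori.
The other patterns: stems with 2 vowels add -ar; stems with 3 vowels add de- … -et around the stem.
So miw → miwori.

miwori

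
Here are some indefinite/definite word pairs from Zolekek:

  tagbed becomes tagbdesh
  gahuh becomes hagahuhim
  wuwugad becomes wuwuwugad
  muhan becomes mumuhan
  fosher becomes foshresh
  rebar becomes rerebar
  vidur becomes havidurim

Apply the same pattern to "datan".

tagbed and wuwugad both end in -d yet inflect differently (tagbdesh, wuwuwugad), so the final letter is not what conditions the rule; the last vowel is.
"datan" has last vowel 'a'. The stems whose last vowel is 'a' (wuwugad → wuwuwugad, rebar → rerebar, muhan → mumuhan) repeat the first consonant+vowel as a prefix.
The other patterns: stems whose last vowel is 'e' delete the last vowel and add -esh; stems whose last vowel is 'u' add ha- … -im around the stem.
So datan → dadatan.

dadatan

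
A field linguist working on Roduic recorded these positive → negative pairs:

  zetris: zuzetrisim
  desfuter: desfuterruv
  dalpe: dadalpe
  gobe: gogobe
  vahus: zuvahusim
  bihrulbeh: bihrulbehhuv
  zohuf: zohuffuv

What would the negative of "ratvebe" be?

dalpe and desfuter both have last vowel 'e' yet inflect differently (dadalpe, desfuterruv), so the last vowel is not what conditions the rule; the final letter is.
"ratvebe" ends in -e. The stems ending in -e (dalpe → dadalpe, gobe → gogobe) repeat the first consonant+vowel as a prefix.
So ratvebe → raratvebe.

raratvebe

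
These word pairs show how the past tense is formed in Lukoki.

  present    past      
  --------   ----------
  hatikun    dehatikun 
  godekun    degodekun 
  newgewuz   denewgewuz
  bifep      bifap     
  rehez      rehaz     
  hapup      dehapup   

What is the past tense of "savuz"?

"savuz" has last vowel 'u'. The stems whose last vowel is 'u' (newgewuz → denewgewuz, hatikun → dehatikun, hapup → dehapup) add the prefix de-.
So savuz → desavuz.

desavuz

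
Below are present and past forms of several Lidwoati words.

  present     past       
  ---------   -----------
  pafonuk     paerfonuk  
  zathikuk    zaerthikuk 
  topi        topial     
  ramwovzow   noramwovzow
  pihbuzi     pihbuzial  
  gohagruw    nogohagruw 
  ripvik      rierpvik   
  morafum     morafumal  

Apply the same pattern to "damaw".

nodamaw

gohagruw and zathikuk both have last vowel 'u' yet inflect differently (nogohagruw, zaerthikuk), so the last vowel is not what conditions the rule; the final letter is.
"damaw" ends in -w. The stems ending in -w (ramwovzow → noramwovzow, gohagruw → nogohagruw) add the prefix no-.
The other patterns: stems ending in -k insert -er- after the first vowel; stems ending in -i or -m add -al.
So damaw → nodamaw.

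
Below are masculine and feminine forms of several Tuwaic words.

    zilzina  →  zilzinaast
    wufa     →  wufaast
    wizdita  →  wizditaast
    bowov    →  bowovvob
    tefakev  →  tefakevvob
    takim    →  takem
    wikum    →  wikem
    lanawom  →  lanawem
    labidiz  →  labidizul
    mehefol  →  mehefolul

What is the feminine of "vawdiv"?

bowov and lanawom both have last vowel 'o' yet inflect differently (bowovvob, lanawem), so the last vowel is not what conditions the rule; the final letter is.
"vawdiv" ends in -v. The stems ending in -v (bowov → bowovvob, tefakev → tefakevvob) double the final consonant and add -ob.
So vawdiv → vawdivvob.

vawdivvob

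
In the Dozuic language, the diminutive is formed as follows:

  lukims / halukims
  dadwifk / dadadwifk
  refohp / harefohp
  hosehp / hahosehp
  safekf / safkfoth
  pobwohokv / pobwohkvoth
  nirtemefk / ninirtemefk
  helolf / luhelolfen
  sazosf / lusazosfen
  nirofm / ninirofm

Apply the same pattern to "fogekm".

"fogekm" has second-to-last letter 'k'. The stems whose second-to-last letter is 'k' (pobwohokv → pobwohkvoth, safekf → safkfoth) delete the last vowel and add -oth.
So fogekm → fogkmoth.

fogkmoth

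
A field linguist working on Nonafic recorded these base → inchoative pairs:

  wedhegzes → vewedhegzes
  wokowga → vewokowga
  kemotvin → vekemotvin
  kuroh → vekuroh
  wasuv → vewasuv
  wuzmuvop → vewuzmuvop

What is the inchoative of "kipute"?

Every pair shown (wedhegzes → vewedhegzes, wokowga → vewokowga, kemotvin → vekemotvin, …) follows the same rule: add the prefix ve-.
So kipute → vekipute.

vekipute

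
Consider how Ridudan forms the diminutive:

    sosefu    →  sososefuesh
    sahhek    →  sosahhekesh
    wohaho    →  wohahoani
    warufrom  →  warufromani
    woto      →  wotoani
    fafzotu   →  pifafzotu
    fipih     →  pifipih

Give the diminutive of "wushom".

sosefu and fafzotu both end in -u yet inflect differently (sososefuesh, pifafzotu), so the final letter is not what conditions the rule; the first letter is.
"wushom" begins with w-. The stems beginning with w- (wohaho → wohahoani, warufrom → warufromani, woto → wotoani) add -ani.
The other patterns: stems beginning with s- add so- … -esh around the stem; stems beginning with f- add the prefix pi-.
So wushom → wushomani.

wushomani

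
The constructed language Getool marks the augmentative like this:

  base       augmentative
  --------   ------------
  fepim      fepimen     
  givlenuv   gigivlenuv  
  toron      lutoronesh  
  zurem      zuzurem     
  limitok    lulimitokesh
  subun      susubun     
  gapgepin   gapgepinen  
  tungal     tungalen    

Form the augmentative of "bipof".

lubipofesh

gapgepin and toron both end in -n yet inflect differently (gapgepinen, lutoronesh), so the final letter is not what conditions the rule; the last vowel is.
"bipof" has last vowel 'o'. The stems whose last vowel is 'o' (limitok → lulimitokesh, toron → lutoronesh) add lu- … -esh around the stem.
The other patterns: stems whose last vowel is 'a' or 'i' add -en; stems whose last vowel is 'e' or 'u' repeat the first consonant+vowel as a prefix.
So bipof → lubipofesh.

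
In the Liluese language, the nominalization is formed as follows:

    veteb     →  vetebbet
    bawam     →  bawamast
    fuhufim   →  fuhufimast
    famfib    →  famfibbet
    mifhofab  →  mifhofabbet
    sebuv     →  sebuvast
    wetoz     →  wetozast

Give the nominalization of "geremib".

geremibbet

famfib and fuhufim both have last vowel 'i' yet inflect differently (famfibbet, fuhufimast), so the last vowel is not what conditions the rule; the final letter is.
"geremib" ends in -b. The stems ending in -b (famfib → famfibbet, mifhofab → mifhofabbet, veteb → vetebbet) double the final consonant and add -et.
So geremib → geremibbet.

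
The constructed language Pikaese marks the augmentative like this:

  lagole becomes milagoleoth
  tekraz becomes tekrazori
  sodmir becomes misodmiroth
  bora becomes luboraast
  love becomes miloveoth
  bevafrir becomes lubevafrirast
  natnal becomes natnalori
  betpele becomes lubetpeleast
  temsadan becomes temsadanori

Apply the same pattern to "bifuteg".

sodmir and bevafrir both end in -r yet inflect differently (misodmiroth, lubevafrirast), so the final letter is not what conditions the rule; the first letter is.
"bifuteg" begins with b-. The stems beginning with b- (bevafrir → lubevafrirast, bora → luboraast, betpele → lubetpeleast) add lu- … -ast around the stem.
The other patterns: stems beginning with l- or s- add mi- … -oth around the stem; stems beginning with n- or t- add -ori.
So bifuteg → lubifutegast.

lubifutegast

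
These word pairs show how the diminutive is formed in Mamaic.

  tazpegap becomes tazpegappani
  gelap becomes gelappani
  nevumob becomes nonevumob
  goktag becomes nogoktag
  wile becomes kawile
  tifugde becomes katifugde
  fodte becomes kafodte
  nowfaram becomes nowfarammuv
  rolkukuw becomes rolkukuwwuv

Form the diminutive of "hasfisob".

nohasfisob

"hasfisob" ends in -b. The one such stem in the data (nevumob → nonevumob) adds the prefix no-, so the same rule applies.
So hasfisob → nohasfisob.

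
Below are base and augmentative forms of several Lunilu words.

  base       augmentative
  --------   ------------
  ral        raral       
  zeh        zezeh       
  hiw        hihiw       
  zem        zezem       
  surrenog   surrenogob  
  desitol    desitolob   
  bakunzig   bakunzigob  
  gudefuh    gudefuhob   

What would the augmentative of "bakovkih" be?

"bakovkih" has 3 vowels. The stems with 3 vowels (surrenog → surrenogob, desitol → desitolob, bakunzig → bakunzigob) add -ob.
So bakovkih → bakovkihob.

bakovkihob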